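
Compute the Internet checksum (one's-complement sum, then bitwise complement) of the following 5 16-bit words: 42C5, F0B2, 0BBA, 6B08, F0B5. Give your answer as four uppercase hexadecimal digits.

650F

One's-complement addition (fold any carry out of bit 15 back into bit 0):
  0x42C5 + 0xF0B2 = 0x13377 → wrap carry → 0x3378
  0x3378 + 0x0BBA = 0x03F32
  0x3F32 + 0x6B08 = 0x0AA3A
  0xAA3A + 0xF0B5 = 0x19AEF → wrap carry → 0x9AF0
One's-complement sum = 0x9AF0.
Checksum = ~0x9AF0 & 0xFFFF = 0x650F.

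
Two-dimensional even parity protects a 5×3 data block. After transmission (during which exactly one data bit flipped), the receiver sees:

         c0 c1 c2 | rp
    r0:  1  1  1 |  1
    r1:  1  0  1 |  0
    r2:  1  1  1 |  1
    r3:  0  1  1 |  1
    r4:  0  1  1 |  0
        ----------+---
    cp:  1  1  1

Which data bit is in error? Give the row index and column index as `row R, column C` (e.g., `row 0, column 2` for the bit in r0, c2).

Recompute each row's even parity and compare to rp:
  r0: data parity 1, sent rp 1 → ok
  r1: data parity 0, sent rp 0 → ok
  r2: data parity 1, sent rp 1 → ok
  r3: data parity 0, sent rp 1 → mismatch
  r4: data parity 0, sent rp 0 → ok
Recompute each column's even parity and compare to cp:
  c0: data parity 1, sent cp 1 → ok
  c1: data parity 0, sent cp 1 → mismatch
  c2: data parity 1, sent cp 1 → ok
Exactly one row (r3) and one column (c1) fail → the flipped bit is at their intersection.

row 3, column 1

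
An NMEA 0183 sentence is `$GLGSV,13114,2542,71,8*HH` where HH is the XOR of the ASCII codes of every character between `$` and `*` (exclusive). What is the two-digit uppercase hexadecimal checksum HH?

40

XOR the ASCII codes of the payload characters:
  'G' = 0x47 → acc = 0x47
  'L' = 0x4C → acc = 0x0B
  'G' = 0x47 → acc = 0x4C
  'S' = 0x53 → acc = 0x1F
  'V' = 0x56 → acc = 0x49
  ',' = 0x2C → acc = 0x65
  '1' = 0x31 → acc = 0x54
  '3' = 0x33 → acc = 0x67
  '1' = 0x31 → acc = 0x56
  '1' = 0x31 → acc = 0x67
  '4' = 0x34 → acc = 0x53
  ',' = 0x2C → acc = 0x7F
  '2' = 0x32 → acc = 0x4D
  '5' = 0x35 → acc = 0x78
  '4' = 0x34 → acc = 0x4C
  '2' = 0x32 → acc = 0x7E
  ',' = 0x2C → acc = 0x52
  '7' = 0x37 → acc = 0x65
  '1' = 0x31 → acc = 0x54
  ',' = 0x2C → acc = 0x78
  '8' = 0x38 → acc = 0x40
Checksum = 0x40.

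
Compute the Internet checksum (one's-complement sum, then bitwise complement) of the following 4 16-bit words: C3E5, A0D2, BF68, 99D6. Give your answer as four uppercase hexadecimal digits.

One's-complement addition (fold any carry out of bit 15 back into bit 0):
  0xC3E5 + 0xA0D2 = 0x164B7 → wrap carry → 0x64B8
  0x64B8 + 0xBF68 = 0x12420 → wrap carry → 0x2421
  0x2421 + 0x99D6 = 0x0BDF7
One's-complement sum = 0xBDF7.
Checksum = ~0xBDF7 & 0xFFFF = 0x4208.

4208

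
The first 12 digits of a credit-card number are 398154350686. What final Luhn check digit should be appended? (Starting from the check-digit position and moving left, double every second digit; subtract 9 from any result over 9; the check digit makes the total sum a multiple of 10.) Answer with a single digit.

Partial digits right→left: 6 8 6 0 5 3 4 5 1 8 9 3
Double every second digit counting from the check-digit position (so the 1st, 3rd, 5th, ... of the partial from the right).
  doubled (with −9 where >9): 3 3 1 8 2 9 → sum 26
  kept as-is: 8 0 3 5 8 3 → sum 27
Total = 26 + 27 = 53.
Check digit = (10 − (53 mod 10)) mod 10 = 7.

7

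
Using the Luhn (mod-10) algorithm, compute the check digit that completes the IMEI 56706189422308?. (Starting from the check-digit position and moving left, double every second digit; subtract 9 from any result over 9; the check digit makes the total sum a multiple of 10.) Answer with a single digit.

7

Partial digits right→left: 8 0 3 2 2 4 9 8 1 6 0 7 6 5
Double every second digit counting from the check-digit position (so the 1st, 3rd, 5th, ... of the partial from the right).
  doubled (with −9 where >9): 7 6 4 9 2 0 3 → sum 31
  kept as-is: 0 2 4 8 6 7 5 → sum 32
Total = 31 + 32 = 63.
Check digit = (10 − (63 mod 10)) mod 10 = 7.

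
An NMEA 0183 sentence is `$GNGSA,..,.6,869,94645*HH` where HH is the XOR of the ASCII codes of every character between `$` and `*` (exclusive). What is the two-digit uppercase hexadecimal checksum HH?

XOR the ASCII codes of the payload characters:
  'G' = 0x47 → acc = 0x47
  'N' = 0x4E → acc = 0x09
  'G' = 0x47 → acc = 0x4E
  'S' = 0x53 → acc = 0x1D
  'A' = 0x41 → acc = 0x5C
  ',' = 0x2C → acc = 0x70
  '.' = 0x2E → acc = 0x5E
  '.' = 0x2E → acc = 0x70
  ',' = 0x2C → acc = 0x5C
  '.' = 0x2E → acc = 0x72
  '6' = 0x36 → acc = 0x44
  ',' = 0x2C → acc = 0x68
  '8' = 0x38 → acc = 0x50
  '6' = 0x36 → acc = 0x66
  '9' = 0x39 → acc = 0x5F
  ',' = 0x2C → acc = 0x73
  '9' = 0x39 → acc = 0x4A
  '4' = 0x34 → acc = 0x7E
  '6' = 0x36 → acc = 0x48
  '4' = 0x34 → acc = 0x7C
  '5' = 0x35 → acc = 0x49
Checksum = 0x49.

49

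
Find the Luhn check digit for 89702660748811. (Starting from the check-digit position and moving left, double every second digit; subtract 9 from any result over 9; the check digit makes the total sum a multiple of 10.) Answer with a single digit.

2

Partial digits right→left: 1 1 8 8 4 7 0 6 6 2 0 7 9 8
Double every second digit counting from the check-digit position (so the 1st, 3rd, 5th, ... of the partial from the right).
  doubled (with −9 where >9): 2 7 8 0 3 0 9 → sum 29
  kept as-is: 1 8 7 6 2 7 8 → sum 39
Total = 29 + 39 = 68.
Check digit = (10 − (68 mod 10)) mod 10 = 2.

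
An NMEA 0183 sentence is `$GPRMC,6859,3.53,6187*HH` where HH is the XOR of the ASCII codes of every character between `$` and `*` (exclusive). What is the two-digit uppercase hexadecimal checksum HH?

76

XOR the ASCII codes of the payload characters:
  'G' = 0x47 → acc = 0x47
  'P' = 0x50 → acc = 0x17
  'R' = 0x52 → acc = 0x45
  'M' = 0x4D → acc = 0x08
  'C' = 0x43 → acc = 0x4B
  ',' = 0x2C → acc = 0x67
  '6' = 0x36 → acc = 0x51
  '8' = 0x38 → acc = 0x69
  '5' = 0x35 → acc = 0x5C
  '9' = 0x39 → acc = 0x65
  ',' = 0x2C → acc = 0x49
  '3' = 0x33 → acc = 0x7A
  '.' = 0x2E → acc = 0x54
  '5' = 0x35 → acc = 0x61
  '3' = 0x33 → acc = 0x52
  ',' = 0x2C → acc = 0x7E
  '6' = 0x36 → acc = 0x48
  '1' = 0x31 → acc = 0x79
  '8' = 0x38 → acc = 0x41
  '7' = 0x37 → acc = 0x76
Checksum = 0x76.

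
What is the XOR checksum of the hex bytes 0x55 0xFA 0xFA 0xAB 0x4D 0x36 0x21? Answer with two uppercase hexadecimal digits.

XOR the bytes together:
  start with 0x55
  0x55 ⊕ 0xFA = 0xAF
  0xAF ⊕ 0xFA = 0x55
  0x55 ⊕ 0xAB = 0xFE
  0xFE ⊕ 0x4D = 0xB3
  0xB3 ⊕ 0x36 = 0x85
  0x85 ⊕ 0x21 = 0xA4

A4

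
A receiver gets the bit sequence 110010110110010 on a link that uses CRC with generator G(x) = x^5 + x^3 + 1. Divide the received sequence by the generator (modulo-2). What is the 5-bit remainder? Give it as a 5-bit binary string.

01001

Modulo-2 division of 110010110110010 by 101001:
  pos 0: 110010 XOR 101001 = 011011
  pos 1: 110111 XOR 101001 = 011110
  pos 2: 111101 XOR 101001 = 010100
  pos 3: 101000 XOR 101001 = 000001
  pos 8: 111001 XOR 101001 = 010000
  pos 9: 100000 XOR 101001 = 001001
Remainder = 01001 (nonzero — an error is detected).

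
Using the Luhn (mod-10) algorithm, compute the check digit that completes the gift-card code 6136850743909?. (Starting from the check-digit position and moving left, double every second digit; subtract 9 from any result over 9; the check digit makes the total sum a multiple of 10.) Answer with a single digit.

Partial digits right→left: 9 0 9 3 4 7 0 5 8 6 3 1 6
Double every second digit counting from the check-digit position (so the 1st, 3rd, 5th, ... of the partial from the right).
  doubled (with −9 where >9): 9 9 8 0 7 6 3 → sum 42
  kept as-is: 0 3 7 5 6 1 → sum 22
Total = 42 + 22 = 64.
Check digit = (10 − (64 mod 10)) mod 10 = 6.

6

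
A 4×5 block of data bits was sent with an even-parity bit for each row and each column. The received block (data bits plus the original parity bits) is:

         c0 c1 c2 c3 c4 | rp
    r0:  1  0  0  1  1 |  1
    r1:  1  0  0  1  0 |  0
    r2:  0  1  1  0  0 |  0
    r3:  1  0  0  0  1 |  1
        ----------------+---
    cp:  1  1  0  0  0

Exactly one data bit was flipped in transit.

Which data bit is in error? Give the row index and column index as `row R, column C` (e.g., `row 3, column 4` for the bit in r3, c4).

row 3, column 2

Recompute each row's even parity and compare to rp:
  r0: data parity 1, sent rp 1 → ok
  r1: data parity 0, sent rp 0 → ok
  r2: data parity 0, sent rp 0 → ok
  r3: data parity 0, sent rp 1 → mismatch
Recompute each column's even parity and compare to cp:
  c0: data parity 1, sent cp 1 → ok
  c1: data parity 1, sent cp 1 → ok
  c2: data parity 1, sent cp 0 → mismatch
  c3: data parity 0, sent cp 0 → ok
  c4: data parity 0, sent cp 0 → ok
Exactly one row (r3) and one column (c2) fail → the flipped bit is at their intersection.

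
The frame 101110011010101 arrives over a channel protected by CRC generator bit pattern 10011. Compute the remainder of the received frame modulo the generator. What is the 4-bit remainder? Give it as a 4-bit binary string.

Modulo-2 division of 101110011010101 by 10011:
  pos 0: 10111 XOR 10011 = 00100
  pos 2: 10000 XOR 10011 = 00011
  pos 5: 11110 XOR 10011 = 01101
  pos 6: 11011 XOR 10011 = 01000
  pos 7: 10000 XOR 10011 = 00011
  pos 10: 11101 XOR 10011 = 01110
Remainder = 1110 (nonzero — an error is detected).

1110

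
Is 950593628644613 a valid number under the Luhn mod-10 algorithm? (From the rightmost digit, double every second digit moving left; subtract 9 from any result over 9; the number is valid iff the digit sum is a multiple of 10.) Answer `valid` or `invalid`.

valid

From the right, keep odd positions and double even positions (subtract 9 from any doubled value over 9):
  doubled (positions 2,4,...): 2 8 3 4 6 1 1 → sum 25
  kept (positions 1,3,...): 3 6 4 8 6 9 0 9 → sum 45
Total = 70.
70 mod 10 = 0, so the number is valid.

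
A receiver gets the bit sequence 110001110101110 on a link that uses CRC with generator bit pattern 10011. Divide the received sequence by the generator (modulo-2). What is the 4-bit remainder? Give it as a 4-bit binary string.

1000

Modulo-2 division of 110001110101110 by 10011:
  pos 0: 11000 XOR 10011 = 01011
  pos 1: 10111 XOR 10011 = 00100
  pos 3: 10011 XOR 10011 = 00000
  pos 9: 10111 XOR 10011 = 00100
Remainder = 1000 (nonzero — an error is detected).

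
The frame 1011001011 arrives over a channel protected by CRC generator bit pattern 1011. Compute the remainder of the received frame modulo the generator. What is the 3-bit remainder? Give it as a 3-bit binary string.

Modulo-2 division of 1011001011 by 1011:
  pos 0: 1011 XOR 1011 = 0000
  pos 6: 1011 XOR 1011 = 0000
Remainder = 000 (zero — the frame passes the CRC check).

000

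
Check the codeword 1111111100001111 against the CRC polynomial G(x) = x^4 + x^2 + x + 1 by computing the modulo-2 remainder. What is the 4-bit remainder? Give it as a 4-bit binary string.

Modulo-2 division of 1111111100001111 by 10111:
  pos 0: 11111 XOR 10111 = 01000
  pos 1: 10001 XOR 10111 = 00110
  pos 3: 11011 XOR 10111 = 01100
  pos 4: 11000 XOR 10111 = 01111
  pos 5: 11110 XOR 10111 = 01001
  pos 6: 10010 XOR 10111 = 00101
  pos 8: 10101 XOR 10111 = 00010
  pos 11: 10111 XOR 10111 = 00000
Remainder = 0000 (zero — the frame passes the CRC check).

0000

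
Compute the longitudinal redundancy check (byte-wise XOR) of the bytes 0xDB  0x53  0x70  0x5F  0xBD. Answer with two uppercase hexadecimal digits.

1A

XOR the bytes together:
  start with 0xDB
  0xDB ⊕ 0x53 = 0x88
  0x88 ⊕ 0x70 = 0xF8
  0xF8 ⊕ 0x5F = 0xA7
  0xA7 ⊕ 0xBD = 0x1A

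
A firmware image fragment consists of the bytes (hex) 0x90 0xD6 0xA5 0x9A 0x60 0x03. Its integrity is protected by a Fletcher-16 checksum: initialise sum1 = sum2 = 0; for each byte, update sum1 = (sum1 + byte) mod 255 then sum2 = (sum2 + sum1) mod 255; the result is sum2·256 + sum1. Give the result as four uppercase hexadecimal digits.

BF0B

Running sums (mod 255):
  after byte 0 (0x90): sum1=144, sum2=144
  after byte 1 (0xD6): sum1=103, sum2=247
  after byte 2 (0xA5): sum1=13, sum2=5
  after byte 3 (0x9A): sum1=167, sum2=172
  after byte 4 (0x60): sum1=8, sum2=180
  after byte 5 (0x03): sum1=11, sum2=191
Checksum = sum2·256 + sum1 = 191·256 + 11 = 48907 = 0xBF0B.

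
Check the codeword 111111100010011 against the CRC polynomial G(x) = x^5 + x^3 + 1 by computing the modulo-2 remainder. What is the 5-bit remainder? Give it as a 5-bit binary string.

Modulo-2 division of 111111100010011 by 101001:
  pos 0: 111111 XOR 101001 = 010110
  pos 1: 101101 XOR 101001 = 000100
  pos 4: 100000 XOR 101001 = 001001
  pos 6: 100110 XOR 101001 = 001111
  pos 8: 111101 XOR 101001 = 010100
  pos 9: 101001 XOR 101001 = 000000
Remainder = 00000 (zero — the frame passes the CRC check).

00000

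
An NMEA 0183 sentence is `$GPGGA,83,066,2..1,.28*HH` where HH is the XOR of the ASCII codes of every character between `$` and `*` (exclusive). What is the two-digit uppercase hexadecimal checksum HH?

XOR the ASCII codes of the payload characters:
  'G' = 0x47 → acc = 0x47
  'P' = 0x50 → acc = 0x17
  'G' = 0x47 → acc = 0x50
  'G' = 0x47 → acc = 0x17
  'A' = 0x41 → acc = 0x56
  ',' = 0x2C → acc = 0x7A
  '8' = 0x38 → acc = 0x42
  '3' = 0x33 → acc = 0x71
  ',' = 0x2C → acc = 0x5D
  '0' = 0x30 → acc = 0x6D
  '6' = 0x36 → acc = 0x5B
  '6' = 0x36 → acc = 0x6D
  ',' = 0x2C → acc = 0x41
  '2' = 0x32 → acc = 0x73
  '.' = 0x2E → acc = 0x5D
  '.' = 0x2E → acc = 0x73
  '1' = 0x31 → acc = 0x42
  ',' = 0x2C → acc = 0x6E
  '.' = 0x2E → acc = 0x40
  '2' = 0x32 → acc = 0x72
  '8' = 0x38 → acc = 0x4A
Checksum = 0x4A.

4A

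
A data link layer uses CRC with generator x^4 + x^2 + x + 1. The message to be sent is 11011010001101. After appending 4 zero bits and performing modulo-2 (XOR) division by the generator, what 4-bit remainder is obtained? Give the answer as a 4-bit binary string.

Append 4 zeros: 110110100011010000. Divide by 10111 (XOR where the leading bit is 1):
  pos 0: 11011 XOR 10111 = 01100
  pos 1: 11000 XOR 10111 = 01111
  pos 2: 11111 XOR 10111 = 01000
  pos 3: 10000 XOR 10111 = 00111
  pos 5: 11100 XOR 10111 = 01011
  pos 6: 10111 XOR 10111 = 00000
  pos 11: 10100 XOR 10111 = 00011
Remainder (last 4 bits) = 1100. This is the CRC / FCS.

1100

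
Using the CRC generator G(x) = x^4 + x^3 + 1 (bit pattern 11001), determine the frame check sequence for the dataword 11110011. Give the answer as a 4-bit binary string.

1110

Append 4 zeros: 111100110000. Divide by 11001 (XOR where the leading bit is 1):
  pos 0: 11110 XOR 11001 = 00111
  pos 2: 11101 XOR 11001 = 00100
  pos 4: 10010 XOR 11001 = 01011
  pos 5: 10110 XOR 11001 = 01111
  pos 6: 11110 XOR 11001 = 00111
Remainder (last 4 bits) = 1110. This is the CRC / FCS.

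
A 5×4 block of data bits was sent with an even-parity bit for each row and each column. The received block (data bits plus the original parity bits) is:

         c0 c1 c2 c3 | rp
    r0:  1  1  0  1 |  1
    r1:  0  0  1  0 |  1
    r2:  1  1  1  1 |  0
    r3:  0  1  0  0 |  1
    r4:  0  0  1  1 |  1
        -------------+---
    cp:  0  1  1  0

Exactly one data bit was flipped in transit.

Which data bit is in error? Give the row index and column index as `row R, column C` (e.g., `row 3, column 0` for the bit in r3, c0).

row 4, column 3

Recompute each row's even parity and compare to rp:
  r0: data parity 1, sent rp 1 → ok
  r1: data parity 1, sent rp 1 → ok
  r2: data parity 0, sent rp 0 → ok
  r3: data parity 1, sent rp 1 → ok
  r4: data parity 0, sent rp 1 → mismatch
Recompute each column's even parity and compare to cp:
  c0: data parity 0, sent cp 0 → ok
  c1: data parity 1, sent cp 1 → ok
  c2: data parity 1, sent cp 1 → ok
  c3: data parity 1, sent cp 0 → mismatch
Exactly one row (r4) and one column (c3) fail → the flipped bit is at their intersection.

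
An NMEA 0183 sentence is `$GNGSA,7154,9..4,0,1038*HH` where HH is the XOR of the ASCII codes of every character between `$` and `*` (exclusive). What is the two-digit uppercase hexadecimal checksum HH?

XOR the ASCII codes of the payload characters:
  'G' = 0x47 → acc = 0x47
  'N' = 0x4E → acc = 0x09
  'G' = 0x47 → acc = 0x4E
  'S' = 0x53 → acc = 0x1D
  'A' = 0x41 → acc = 0x5C
  ',' = 0x2C → acc = 0x70
  '7' = 0x37 → acc = 0x47
  '1' = 0x31 → acc = 0x76
  '5' = 0x35 → acc = 0x43
  '4' = 0x34 → acc = 0x77
  ',' = 0x2C → acc = 0x5B
  '9' = 0x39 → acc = 0x62
  '.' = 0x2E → acc = 0x4C
  '.' = 0x2E → acc = 0x62
  '4' = 0x34 → acc = 0x56
  ',' = 0x2C → acc = 0x7A
  '0' = 0x30 → acc = 0x4A
  ',' = 0x2C → acc = 0x66
  '1' = 0x31 → acc = 0x57
  '0' = 0x30 → acc = 0x67
  '3' = 0x33 → acc = 0x54
  '8' = 0x38 → acc = 0x6C
Checksum = 0x6C.

6C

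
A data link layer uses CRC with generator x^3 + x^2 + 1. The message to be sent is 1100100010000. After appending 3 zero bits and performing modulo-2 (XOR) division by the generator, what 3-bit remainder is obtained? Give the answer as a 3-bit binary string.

101

Append 3 zeros: 1100100010000000. Divide by 1101 (XOR where the leading bit is 1):
  pos 0: 1100 XOR 1101 = 0001
  pos 3: 1100 XOR 1101 = 0001
  pos 6: 1010 XOR 1101 = 0111
  pos 7: 1110 XOR 1101 = 0011
  pos 9: 1100 XOR 1101 = 0001
  pos 12: 1000 XOR 1101 = 0101
Remainder (last 3 bits) = 101. This is the CRC / FCS.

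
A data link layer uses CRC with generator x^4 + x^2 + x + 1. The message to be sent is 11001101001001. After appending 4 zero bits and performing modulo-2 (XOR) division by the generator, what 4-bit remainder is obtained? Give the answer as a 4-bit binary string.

Append 4 zeros: 110011010010010000. Divide by 10111 (XOR where the leading bit is 1):
  pos 0: 11001 XOR 10111 = 01110
  pos 1: 11101 XOR 10111 = 01010
  pos 2: 10100 XOR 10111 = 00011
  pos 5: 11100 XOR 10111 = 01011
  pos 6: 10111 XOR 10111 = 00000
  pos 13: 10000 XOR 10111 = 00111
Remainder (last 4 bits) = 0111. This is the CRC / FCS.

0111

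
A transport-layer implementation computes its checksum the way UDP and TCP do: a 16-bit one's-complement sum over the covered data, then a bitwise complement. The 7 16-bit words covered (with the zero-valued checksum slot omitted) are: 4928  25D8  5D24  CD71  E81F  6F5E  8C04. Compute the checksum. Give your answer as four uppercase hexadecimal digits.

82E6

One's-complement addition (fold any carry out of bit 15 back into bit 0):
  0x4928 + 0x25D8 = 0x06F00
  0x6F00 + 0x5D24 = 0x0CC24
  0xCC24 + 0xCD71 = 0x19995 → wrap carry → 0x9996
  0x9996 + 0xE81F = 0x181B5 → wrap carry → 0x81B6
  0x81B6 + 0x6F5E = 0x0F114
  0xF114 + 0x8C04 = 0x17D18 → wrap carry → 0x7D19
One's-complement sum = 0x7D19.
Checksum = ~0x7D19 & 0xFFFF = 0x82E6.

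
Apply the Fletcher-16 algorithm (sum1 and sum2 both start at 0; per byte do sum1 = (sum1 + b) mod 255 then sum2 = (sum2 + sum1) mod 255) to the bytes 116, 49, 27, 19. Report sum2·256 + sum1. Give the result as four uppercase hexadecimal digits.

AED3

Running sums (mod 255):
  after byte 0 (116): sum1=116, sum2=116
  after byte 1 (49): sum1=165, sum2=26
  after byte 2 (27): sum1=192, sum2=218
  after byte 3 (19): sum1=211, sum2=174
Checksum = sum2·256 + sum1 = 174·256 + 211 = 44755 = 0xAED3.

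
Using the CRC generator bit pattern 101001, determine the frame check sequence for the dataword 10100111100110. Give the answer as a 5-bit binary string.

11101

Append 5 zeros: 1010011110011000000. Divide by 101001 (XOR where the leading bit is 1):
  pos 0: 101001 XOR 101001 = 000000
  pos 6: 111001 XOR 101001 = 010000
  pos 7: 100001 XOR 101001 = 001000
  pos 9: 100000 XOR 101001 = 001001
  pos 11: 100100 XOR 101001 = 001101
  pos 13: 110100 XOR 101001 = 011101
Remainder (last 5 bits) = 11101. This is the CRC / FCS.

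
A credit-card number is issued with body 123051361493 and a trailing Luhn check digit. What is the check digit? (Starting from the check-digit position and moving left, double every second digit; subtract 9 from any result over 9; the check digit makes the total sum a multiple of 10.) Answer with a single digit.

Partial digits right→left: 3 9 4 1 6 3 1 5 0 3 2 1
Double every second digit counting from the check-digit position (so the 1st, 3rd, 5th, ... of the partial from the right).
  doubled (with −9 where >9): 6 8 3 2 0 4 → sum 23
  kept as-is: 9 1 3 5 3 1 → sum 22
Total = 23 + 22 = 45.
Check digit = (10 − (45 mod 10)) mod 10 = 5.

5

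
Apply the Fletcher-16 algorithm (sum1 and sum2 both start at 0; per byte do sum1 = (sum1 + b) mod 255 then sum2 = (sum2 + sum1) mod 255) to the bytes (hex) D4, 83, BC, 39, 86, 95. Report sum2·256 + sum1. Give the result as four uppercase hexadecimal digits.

CF6A

Running sums (mod 255):
  after byte 0 (D4): sum1=212, sum2=212
  after byte 1 (83): sum1=88, sum2=45
  after byte 2 (BC): sum1=21, sum2=66
  after byte 3 (39): sum1=78, sum2=144
  after byte 4 (86): sum1=212, sum2=101
  after byte 5 (95): sum1=106, sum2=207
Checksum = sum2·256 + sum1 = 207·256 + 106 = 53098 = 0xCF6A.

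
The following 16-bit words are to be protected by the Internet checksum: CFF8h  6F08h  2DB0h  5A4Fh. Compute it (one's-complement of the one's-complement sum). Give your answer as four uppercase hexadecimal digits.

38FF

One's-complement addition (fold any carry out of bit 15 back into bit 0):
  0xCFF8 + 0x6F08 = 0x13F00 → wrap carry → 0x3F01
  0x3F01 + 0x2DB0 = 0x06CB1
  0x6CB1 + 0x5A4F = 0x0C700
One's-complement sum = 0xC700.
Checksum = ~0xC700 & 0xFFFF = 0x38FF.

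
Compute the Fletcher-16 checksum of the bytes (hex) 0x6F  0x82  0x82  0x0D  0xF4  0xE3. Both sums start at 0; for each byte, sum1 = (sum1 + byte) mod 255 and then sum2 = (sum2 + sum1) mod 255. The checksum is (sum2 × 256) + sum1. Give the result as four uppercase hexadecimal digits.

285A

Running sums (mod 255):
  after byte 0 (0x6F): sum1=111, sum2=111
  after byte 1 (0x82): sum1=241, sum2=97
  after byte 2 (0x82): sum1=116, sum2=213
  after byte 3 (0x0D): sum1=129, sum2=87
  after byte 4 (0xF4): sum1=118, sum2=205
  after byte 5 (0xE3): sum1=90, sum2=40
Checksum = sum2·256 + sum1 = 40·256 + 90 = 10330 = 0x285A.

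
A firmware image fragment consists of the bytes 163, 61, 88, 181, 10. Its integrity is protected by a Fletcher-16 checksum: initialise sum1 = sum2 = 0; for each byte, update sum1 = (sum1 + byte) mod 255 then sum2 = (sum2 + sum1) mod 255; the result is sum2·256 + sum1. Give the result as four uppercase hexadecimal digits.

A5F8

Running sums (mod 255):
  after byte 0 (163): sum1=163, sum2=163
  after byte 1 (61): sum1=224, sum2=132
  after byte 2 (88): sum1=57, sum2=189
  after byte 3 (181): sum1=238, sum2=172
  after byte 4 (10): sum1=248, sum2=165
Checksum = sum2·256 + sum1 = 165·256 + 248 = 42488 = 0xA5F8.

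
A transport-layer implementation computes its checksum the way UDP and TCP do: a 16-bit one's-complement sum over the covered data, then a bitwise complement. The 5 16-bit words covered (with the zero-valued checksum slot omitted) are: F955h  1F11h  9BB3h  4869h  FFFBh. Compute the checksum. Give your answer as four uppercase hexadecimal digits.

0380

One's-complement addition (fold any carry out of bit 15 back into bit 0):
  0xF955 + 0x1F11 = 0x11866 → wrap carry → 0x1867
  0x1867 + 0x9BB3 = 0x0B41A
  0xB41A + 0x4869 = 0x0FC83
  0xFC83 + 0xFFFB = 0x1FC7E → wrap carry → 0xFC7F
One's-complement sum = 0xFC7F.
Checksum = ~0xFC7F & 0xFFFF = 0x0380.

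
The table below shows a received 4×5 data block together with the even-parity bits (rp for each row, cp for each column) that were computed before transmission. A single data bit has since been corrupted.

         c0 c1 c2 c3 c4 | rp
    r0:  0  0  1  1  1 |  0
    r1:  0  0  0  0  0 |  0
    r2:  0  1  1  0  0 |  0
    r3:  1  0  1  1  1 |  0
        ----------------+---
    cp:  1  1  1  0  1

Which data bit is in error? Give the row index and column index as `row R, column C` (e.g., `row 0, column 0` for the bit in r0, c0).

Recompute each row's even parity and compare to rp:
  r0: data parity 1, sent rp 0 → mismatch
  r1: data parity 0, sent rp 0 → ok
  r2: data parity 0, sent rp 0 → ok
  r3: data parity 0, sent rp 0 → ok
Recompute each column's even parity and compare to cp:
  c0: data parity 1, sent cp 1 → ok
  c1: data parity 1, sent cp 1 → ok
  c2: data parity 1, sent cp 1 → ok
  c3: data parity 0, sent cp 0 → ok
  c4: data parity 0, sent cp 1 → mismatch
Exactly one row (r0) and one column (c4) fail → the flipped bit is at their intersection.

row 0, column 4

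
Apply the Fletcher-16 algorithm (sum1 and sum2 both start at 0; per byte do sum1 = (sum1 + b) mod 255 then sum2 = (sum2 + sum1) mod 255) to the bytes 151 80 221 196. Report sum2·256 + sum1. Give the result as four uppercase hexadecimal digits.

CF8A

Running sums (mod 255):
  after byte 0 (151): sum1=151, sum2=151
  after byte 1 (80): sum1=231, sum2=127
  after byte 2 (221): sum1=197, sum2=69
  after byte 3 (196): sum1=138, sum2=207
Checksum = sum2·256 + sum1 = 207·256 + 138 = 53130 = 0xCF8A.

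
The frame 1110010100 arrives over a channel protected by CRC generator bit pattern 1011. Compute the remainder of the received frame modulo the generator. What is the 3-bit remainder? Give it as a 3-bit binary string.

Modulo-2 division of 1110010100 by 1011:
  pos 0: 1110 XOR 1011 = 0101
  pos 1: 1010 XOR 1011 = 0001
  pos 4: 1101 XOR 1011 = 0110
  pos 5: 1100 XOR 1011 = 0111
  pos 6: 1110 XOR 1011 = 0101
Remainder = 101 (nonzero — an error is detected).

101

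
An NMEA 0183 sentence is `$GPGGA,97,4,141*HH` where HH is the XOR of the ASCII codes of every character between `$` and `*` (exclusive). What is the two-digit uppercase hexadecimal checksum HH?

74

XOR the ASCII codes of the payload characters:
  'G' = 0x47 → acc = 0x47
  'P' = 0x50 → acc = 0x17
  'G' = 0x47 → acc = 0x50
  'G' = 0x47 → acc = 0x17
  'A' = 0x41 → acc = 0x56
  ',' = 0x2C → acc = 0x7A
  '9' = 0x39 → acc = 0x43
  '7' = 0x37 → acc = 0x74
  ',' = 0x2C → acc = 0x58
  '4' = 0x34 → acc = 0x6C
  ',' = 0x2C → acc = 0x40
  '1' = 0x31 → acc = 0x71
  '4' = 0x34 → acc = 0x45
  '1' = 0x31 → acc = 0x74
Checksum = 0x74.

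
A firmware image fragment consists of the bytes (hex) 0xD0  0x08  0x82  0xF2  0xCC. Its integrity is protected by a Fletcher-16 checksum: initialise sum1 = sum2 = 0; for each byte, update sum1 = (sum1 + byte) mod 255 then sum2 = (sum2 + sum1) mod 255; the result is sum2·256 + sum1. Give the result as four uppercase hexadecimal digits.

6E1B

Running sums (mod 255):
  after byte 0 (0xD0): sum1=208, sum2=208
  after byte 1 (0x08): sum1=216, sum2=169
  after byte 2 (0x82): sum1=91, sum2=5
  after byte 3 (0xF2): sum1=78, sum2=83
  after byte 4 (0xCC): sum1=27, sum2=110
Checksum = sum2·256 + sum1 = 110·256 + 27 = 28187 = 0x6E1B.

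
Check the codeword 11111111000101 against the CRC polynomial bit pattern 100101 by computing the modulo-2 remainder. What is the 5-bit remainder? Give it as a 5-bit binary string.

01000

Modulo-2 division of 11111111000101 by 100101:
  pos 0: 111111 XOR 100101 = 011010
  pos 1: 110101 XOR 100101 = 010000
  pos 2: 100001 XOR 100101 = 000100
  pos 5: 100000 XOR 100101 = 000101
  pos 8: 101101 XOR 100101 = 001000
Remainder = 01000 (nonzero — an error is detected).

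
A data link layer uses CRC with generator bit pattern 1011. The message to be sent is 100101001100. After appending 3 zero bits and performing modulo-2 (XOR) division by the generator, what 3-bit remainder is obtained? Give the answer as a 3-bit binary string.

001

Append 3 zeros: 100101001100000. Divide by 1011 (XOR where the leading bit is 1):
  pos 0: 1001 XOR 1011 = 0010
  pos 2: 1001 XOR 1011 = 0010
  pos 4: 1000 XOR 1011 = 0011
  pos 6: 1111 XOR 1011 = 0100
  pos 7: 1000 XOR 1011 = 0011
  pos 9: 1100 XOR 1011 = 0111
  pos 10: 1110 XOR 1011 = 0101
  pos 11: 1010 XOR 1011 = 0001
Remainder (last 3 bits) = 001. This is the CRC / FCS.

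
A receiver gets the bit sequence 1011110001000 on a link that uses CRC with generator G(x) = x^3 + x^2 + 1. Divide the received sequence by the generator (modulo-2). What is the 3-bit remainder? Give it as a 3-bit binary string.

Modulo-2 division of 1011110001000 by 1101:
  pos 0: 1011 XOR 1101 = 0110
  pos 1: 1101 XOR 1101 = 0000
  pos 5: 1000 XOR 1101 = 0101
  pos 6: 1011 XOR 1101 = 0110
  pos 7: 1100 XOR 1101 = 0001
Remainder = 100 (nonzero — an error is detected).

100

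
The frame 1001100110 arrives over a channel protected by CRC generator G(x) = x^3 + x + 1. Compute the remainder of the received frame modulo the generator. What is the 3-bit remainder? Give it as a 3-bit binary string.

Modulo-2 division of 1001100110 by 1011:
  pos 0: 1001 XOR 1011 = 0010
  pos 2: 1010 XOR 1011 = 0001
  pos 5: 1011 XOR 1011 = 0000
Remainder = 000 (zero — the frame passes the CRC check).

000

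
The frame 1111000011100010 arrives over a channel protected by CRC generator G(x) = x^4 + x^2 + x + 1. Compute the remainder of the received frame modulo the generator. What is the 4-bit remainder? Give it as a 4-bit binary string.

0000

Modulo-2 division of 1111000011100010 by 10111:
  pos 0: 11110 XOR 10111 = 01001
  pos 1: 10010 XOR 10111 = 00101
  pos 3: 10100 XOR 10111 = 00011
  pos 6: 11111 XOR 10111 = 01000
  pos 7: 10000 XOR 10111 = 00111
  pos 9: 11100 XOR 10111 = 01011
  pos 10: 10111 XOR 10111 = 00000
Remainder = 0000 (zero — the frame passes the CRC check).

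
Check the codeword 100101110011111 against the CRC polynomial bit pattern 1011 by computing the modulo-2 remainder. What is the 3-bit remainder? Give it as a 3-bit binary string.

Modulo-2 division of 100101110011111 by 1011:
  pos 0: 1001 XOR 1011 = 0010
  pos 2: 1001 XOR 1011 = 0010
  pos 4: 1011 XOR 1011 = 0000
  pos 10: 1111 XOR 1011 = 0100
  pos 11: 1001 XOR 1011 = 0010
Remainder = 010 (nonzero — an error is detected).

010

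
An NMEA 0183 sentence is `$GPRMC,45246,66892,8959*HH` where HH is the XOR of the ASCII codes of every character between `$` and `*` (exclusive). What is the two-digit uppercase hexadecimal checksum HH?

XOR the ASCII codes of the payload characters:
  'G' = 0x47 → acc = 0x47
  'P' = 0x50 → acc = 0x17
  'R' = 0x52 → acc = 0x45
  'M' = 0x4D → acc = 0x08
  'C' = 0x43 → acc = 0x4B
  ',' = 0x2C → acc = 0x67
  '4' = 0x34 → acc = 0x53
  '5' = 0x35 → acc = 0x66
  '2' = 0x32 → acc = 0x54
  '4' = 0x34 → acc = 0x60
  '6' = 0x36 → acc = 0x56
  ',' = 0x2C → acc = 0x7A
  '6' = 0x36 → acc = 0x4C
  '6' = 0x36 → acc = 0x7A
  '8' = 0x38 → acc = 0x42
  '9' = 0x39 → acc = 0x7B
  '2' = 0x32 → acc = 0x49
  ',' = 0x2C → acc = 0x65
  '8' = 0x38 → acc = 0x5D
  '9' = 0x39 → acc = 0x64
  '5' = 0x35 → acc = 0x51
  '9' = 0x39 → acc = 0x68
Checksum = 0x68.

68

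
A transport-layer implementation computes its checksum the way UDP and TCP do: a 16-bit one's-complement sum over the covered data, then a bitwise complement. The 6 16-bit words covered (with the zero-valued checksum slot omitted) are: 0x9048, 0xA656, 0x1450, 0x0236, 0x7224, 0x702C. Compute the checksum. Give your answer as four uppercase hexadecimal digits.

D089

One's-complement addition (fold any carry out of bit 15 back into bit 0):
  0x9048 + 0xA656 = 0x1369E → wrap carry → 0x369F
  0x369F + 0x1450 = 0x04AEF
  0x4AEF + 0x0236 = 0x04D25
  0x4D25 + 0x7224 = 0x0BF49
  0xBF49 + 0x702C = 0x12F75 → wrap carry → 0x2F76
One's-complement sum = 0x2F76.
Checksum = ~0x2F76 & 0xFFFF = 0xD089.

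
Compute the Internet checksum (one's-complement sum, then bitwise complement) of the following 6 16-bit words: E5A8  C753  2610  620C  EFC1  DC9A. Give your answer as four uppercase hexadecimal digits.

One's-complement addition (fold any carry out of bit 15 back into bit 0):
  0xE5A8 + 0xC753 = 0x1ACFB → wrap carry → 0xACFC
  0xACFC + 0x2610 = 0x0D30C
  0xD30C + 0x620C = 0x13518 → wrap carry → 0x3519
  0x3519 + 0xEFC1 = 0x124DA → wrap carry → 0x24DB
  0x24DB + 0xDC9A = 0x10175 → wrap carry → 0x0176
One's-complement sum = 0x0176.
Checksum = ~0x0176 & 0xFFFF = 0xFE89.

FE89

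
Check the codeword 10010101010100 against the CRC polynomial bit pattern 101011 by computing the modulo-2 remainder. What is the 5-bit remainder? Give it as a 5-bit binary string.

Modulo-2 division of 10010101010100 by 101011:
  pos 0: 100101 XOR 101011 = 001110
  pos 2: 111001 XOR 101011 = 010010
  pos 3: 100100 XOR 101011 = 001111
  pos 5: 111110 XOR 101011 = 010101
  pos 6: 101011 XOR 101011 = 000000
Remainder = 00000 (zero — the frame passes the CRC check).

00000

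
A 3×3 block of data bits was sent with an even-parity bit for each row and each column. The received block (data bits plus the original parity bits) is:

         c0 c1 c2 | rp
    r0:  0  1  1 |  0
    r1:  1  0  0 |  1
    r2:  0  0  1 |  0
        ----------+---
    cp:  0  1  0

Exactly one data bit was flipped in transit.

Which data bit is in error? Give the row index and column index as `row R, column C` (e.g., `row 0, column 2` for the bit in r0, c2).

row 2, column 0

Recompute each row's even parity and compare to rp:
  r0: data parity 0, sent rp 0 → ok
  r1: data parity 1, sent rp 1 → ok
  r2: data parity 1, sent rp 0 → mismatch
Recompute each column's even parity and compare to cp:
  c0: data parity 1, sent cp 0 → mismatch
  c1: data parity 1, sent cp 1 → ok
  c2: data parity 0, sent cp 0 → ok
Exactly one row (r2) and one column (c0) fail → the flipped bit is at their intersection.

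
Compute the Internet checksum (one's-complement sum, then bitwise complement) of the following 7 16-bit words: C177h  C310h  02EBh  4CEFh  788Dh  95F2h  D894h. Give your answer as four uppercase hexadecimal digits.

One's-complement addition (fold any carry out of bit 15 back into bit 0):
  0xC177 + 0xC310 = 0x18487 → wrap carry → 0x8488
  0x8488 + 0x02EB = 0x08773
  0x8773 + 0x4CEF = 0x0D462
  0xD462 + 0x788D = 0x14CEF → wrap carry → 0x4CF0
  0x4CF0 + 0x95F2 = 0x0E2E2
  0xE2E2 + 0xD894 = 0x1BB76 → wrap carry → 0xBB77
One's-complement sum = 0xBB77.
Checksum = ~0xBB77 & 0xFFFF = 0x4488.

4488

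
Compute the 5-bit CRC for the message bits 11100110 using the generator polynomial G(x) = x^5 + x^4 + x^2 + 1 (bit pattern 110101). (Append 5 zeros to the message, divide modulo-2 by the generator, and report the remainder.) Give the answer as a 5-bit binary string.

Append 5 zeros: 1110011000000. Divide by 110101 (XOR where the leading bit is 1):
  pos 0: 111001 XOR 110101 = 001100
  pos 2: 110010 XOR 110101 = 000111
  pos 5: 111000 XOR 110101 = 001101
  pos 7: 110100 XOR 110101 = 000001
Remainder (last 5 bits) = 00001. This is the CRC / FCS.

00001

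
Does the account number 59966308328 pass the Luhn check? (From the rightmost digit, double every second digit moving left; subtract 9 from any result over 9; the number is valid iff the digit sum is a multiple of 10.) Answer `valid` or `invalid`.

valid

From the right, keep odd positions and double even positions (subtract 9 from any doubled value over 9):
  doubled (positions 2,4,...): 4 7 6 3 9 → sum 29
  kept (positions 1,3,...): 8 3 0 6 9 5 → sum 31
Total = 60.
60 mod 10 = 0, so the number is valid.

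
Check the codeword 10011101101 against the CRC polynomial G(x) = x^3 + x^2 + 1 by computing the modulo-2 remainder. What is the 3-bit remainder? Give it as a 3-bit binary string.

Modulo-2 division of 10011101101 by 1101:
  pos 0: 1001 XOR 1101 = 0100
  pos 1: 1001 XOR 1101 = 0100
  pos 2: 1001 XOR 1101 = 0100
  pos 3: 1000 XOR 1101 = 0101
  pos 4: 1011 XOR 1101 = 0110
  pos 5: 1101 XOR 1101 = 0000
Remainder = 001 (nonzero — an error is detected).

001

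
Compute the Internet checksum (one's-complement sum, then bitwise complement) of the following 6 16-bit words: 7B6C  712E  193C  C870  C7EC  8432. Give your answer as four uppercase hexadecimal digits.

E598

One's-complement addition (fold any carry out of bit 15 back into bit 0):
  0x7B6C + 0x712E = 0x0EC9A
  0xEC9A + 0x193C = 0x105D6 → wrap carry → 0x05D7
  0x05D7 + 0xC870 = 0x0CE47
  0xCE47 + 0xC7EC = 0x19633 → wrap carry → 0x9634
  0x9634 + 0x8432 = 0x11A66 → wrap carry → 0x1A67
One's-complement sum = 0x1A67.
Checksum = ~0x1A67 & 0xFFFF = 0xE598.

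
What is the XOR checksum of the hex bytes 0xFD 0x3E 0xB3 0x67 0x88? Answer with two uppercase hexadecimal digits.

9F

XOR the bytes together:
  start with 0xFD
  0xFD ⊕ 0x3E = 0xC3
  0xC3 ⊕ 0xB3 = 0x70
  0x70 ⊕ 0x67 = 0x17
  0x17 ⊕ 0x88 = 0x9F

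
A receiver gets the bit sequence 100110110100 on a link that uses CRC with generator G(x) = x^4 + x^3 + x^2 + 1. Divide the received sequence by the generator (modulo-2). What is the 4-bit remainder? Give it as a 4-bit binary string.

0000

Modulo-2 division of 100110110100 by 11101:
  pos 0: 10011 XOR 11101 = 01110
  pos 1: 11100 XOR 11101 = 00001
  pos 5: 11101 XOR 11101 = 00000
Remainder = 0000 (zero — the frame passes the CRC check).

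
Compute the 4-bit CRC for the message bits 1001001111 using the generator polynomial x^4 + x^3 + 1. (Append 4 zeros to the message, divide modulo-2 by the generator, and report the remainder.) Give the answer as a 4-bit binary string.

0110

Append 4 zeros: 10010011110000. Divide by 11001 (XOR where the leading bit is 1):
  pos 0: 10010 XOR 11001 = 01011
  pos 1: 10110 XOR 11001 = 01111
  pos 2: 11111 XOR 11001 = 00110
  pos 4: 11011 XOR 11001 = 00010
  pos 7: 10100 XOR 11001 = 01101
  pos 8: 11010 XOR 11001 = 00011
Remainder (last 4 bits) = 0110. This is the CRC / FCS.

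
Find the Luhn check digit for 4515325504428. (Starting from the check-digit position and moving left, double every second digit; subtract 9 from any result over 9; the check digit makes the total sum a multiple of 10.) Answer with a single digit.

Partial digits right→left: 8 2 4 4 0 5 5 2 3 5 1 5 4
Double every second digit counting from the check-digit position (so the 1st, 3rd, 5th, ... of the partial from the right).
  doubled (with −9 where >9): 7 8 0 1 6 2 8 → sum 32
  kept as-is: 2 4 5 2 5 5 → sum 23
Total = 32 + 23 = 55.
Check digit = (10 − (55 mod 10)) mod 10 = 5.

5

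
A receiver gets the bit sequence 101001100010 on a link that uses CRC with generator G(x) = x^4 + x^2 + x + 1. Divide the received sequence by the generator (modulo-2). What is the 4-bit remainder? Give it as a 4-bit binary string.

0100

Modulo-2 division of 101001100010 by 10111:
  pos 0: 10100 XOR 10111 = 00011
  pos 3: 11110 XOR 10111 = 01001
  pos 4: 10010 XOR 10111 = 00101
  pos 6: 10101 XOR 10111 = 00010
Remainder = 0100 (nonzero — an error is detected).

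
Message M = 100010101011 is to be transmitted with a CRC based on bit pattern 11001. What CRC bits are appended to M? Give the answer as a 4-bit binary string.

1100

Append 4 zeros: 1000101010110000. Divide by 11001 (XOR where the leading bit is 1):
  pos 0: 10001 XOR 11001 = 01000
  pos 1: 10000 XOR 11001 = 01001
  pos 2: 10011 XOR 11001 = 01010
  pos 3: 10100 XOR 11001 = 01101
  pos 4: 11011 XOR 11001 = 00010
  pos 7: 10011 XOR 11001 = 01010
  pos 8: 10100 XOR 11001 = 01101
  pos 9: 11010 XOR 11001 = 00011
Remainder (last 4 bits) = 1100. This is the CRC / FCS.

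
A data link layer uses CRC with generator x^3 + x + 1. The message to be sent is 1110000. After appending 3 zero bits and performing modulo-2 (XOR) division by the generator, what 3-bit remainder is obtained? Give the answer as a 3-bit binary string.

111

Append 3 zeros: 1110000000. Divide by 1011 (XOR where the leading bit is 1):
  pos 0: 1110 XOR 1011 = 0101
  pos 1: 1010 XOR 1011 = 0001
  pos 4: 1000 XOR 1011 = 0011
  pos 6: 1100 XOR 1011 = 0111
Remainder (last 3 bits) = 111. This is the CRC / FCS.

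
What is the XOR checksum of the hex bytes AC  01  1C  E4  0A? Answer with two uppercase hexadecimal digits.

XOR the bytes together:
  start with 0xAC
  0xAC ⊕ 0x01 = 0xAD
  0xAD ⊕ 0x1C = 0xB1
  0xB1 ⊕ 0xE4 = 0x55
  0x55 ⊕ 0x0A = 0x5F

5F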